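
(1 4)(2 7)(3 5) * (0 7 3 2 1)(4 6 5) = (0 7 1 6 5 2 3 4)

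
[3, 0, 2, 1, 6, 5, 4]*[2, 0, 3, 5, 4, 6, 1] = [5, 2, 3, 0, 1, 6, 4]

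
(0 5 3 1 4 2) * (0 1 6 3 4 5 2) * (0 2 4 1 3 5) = (0 4 2 3 6 5 1)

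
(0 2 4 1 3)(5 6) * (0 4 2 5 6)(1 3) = (0 5)(3 4)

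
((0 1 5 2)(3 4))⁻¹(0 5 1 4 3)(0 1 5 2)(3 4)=(1 2 5 3 4)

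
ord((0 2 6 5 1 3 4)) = 7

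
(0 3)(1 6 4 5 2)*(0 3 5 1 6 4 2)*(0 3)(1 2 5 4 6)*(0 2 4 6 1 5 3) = (0 6 3 2 5)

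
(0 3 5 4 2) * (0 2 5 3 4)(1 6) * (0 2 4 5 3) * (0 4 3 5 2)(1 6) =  (0 2 3 4 5)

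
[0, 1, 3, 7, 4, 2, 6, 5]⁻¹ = [0, 1, 5, 2, 4, 7, 6, 3]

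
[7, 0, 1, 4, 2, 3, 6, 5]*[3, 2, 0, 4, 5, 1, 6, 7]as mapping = [0→7, 1→3, 2→2, 3→5, 4→0, 5→4, 6→6, 7→1]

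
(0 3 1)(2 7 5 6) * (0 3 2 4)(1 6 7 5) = (0 2 5 7 1 3 6 4)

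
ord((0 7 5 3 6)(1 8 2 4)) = 20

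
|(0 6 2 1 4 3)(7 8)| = 6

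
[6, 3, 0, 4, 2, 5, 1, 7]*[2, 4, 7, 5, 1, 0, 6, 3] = [6, 5, 2, 1, 7, 0, 4, 3]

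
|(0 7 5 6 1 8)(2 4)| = 6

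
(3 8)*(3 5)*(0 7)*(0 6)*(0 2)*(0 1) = (0 7 6 2 1)(3 8 5)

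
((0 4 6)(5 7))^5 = (0 6 4)(5 7)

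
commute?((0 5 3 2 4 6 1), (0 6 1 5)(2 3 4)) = no:(0 5 3 2 4 6 1)*(0 6 1 5)(2 3 4) = (1 6 5 4), (0 6 1 5)(2 3 4)*(0 5 3 2 4 6 1) = (0 1 3 6)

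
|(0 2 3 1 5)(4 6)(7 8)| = 10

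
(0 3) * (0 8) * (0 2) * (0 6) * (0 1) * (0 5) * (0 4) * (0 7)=(0 3 8 2 6 1 5 4 7)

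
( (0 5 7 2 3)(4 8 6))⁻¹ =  (0 3 2 7 5)(4 6 8)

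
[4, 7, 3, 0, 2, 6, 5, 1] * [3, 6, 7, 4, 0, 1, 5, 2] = [0, 2, 4, 3, 7, 5, 1, 6]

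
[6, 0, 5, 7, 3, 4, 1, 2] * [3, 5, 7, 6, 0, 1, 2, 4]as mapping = [0→2, 1→3, 2→1, 3→4, 4→6, 5→0, 6→5, 7→7]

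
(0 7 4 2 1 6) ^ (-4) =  (0 4 1) (2 6 7) 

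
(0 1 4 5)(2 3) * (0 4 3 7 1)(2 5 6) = (1 3 5 4 6 2 7)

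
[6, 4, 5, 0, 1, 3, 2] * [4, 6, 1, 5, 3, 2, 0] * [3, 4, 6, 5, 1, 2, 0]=[3, 5, 6, 1, 0, 2, 4]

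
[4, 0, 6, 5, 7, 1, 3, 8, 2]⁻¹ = [1, 5, 8, 6, 0, 3, 2, 4, 7]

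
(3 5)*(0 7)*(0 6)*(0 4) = (0 7 6 4)(3 5)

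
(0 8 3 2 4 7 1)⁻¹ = (0 1 7 4 2 3 8)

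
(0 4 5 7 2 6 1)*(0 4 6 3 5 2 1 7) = (0 6 7 1 4 2 3 5)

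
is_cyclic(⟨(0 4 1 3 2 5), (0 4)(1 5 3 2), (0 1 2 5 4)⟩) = no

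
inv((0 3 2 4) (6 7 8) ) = (0 4 2 3) (6 8 7) 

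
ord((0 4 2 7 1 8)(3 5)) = 6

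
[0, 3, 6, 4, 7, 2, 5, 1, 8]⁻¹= [0, 7, 5, 1, 3, 6, 2, 4, 8]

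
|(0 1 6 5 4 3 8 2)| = 8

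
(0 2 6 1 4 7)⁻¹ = (0 7 4 1 6 2)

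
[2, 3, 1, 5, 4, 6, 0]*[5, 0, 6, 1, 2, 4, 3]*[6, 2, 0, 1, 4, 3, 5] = [5, 2, 6, 4, 0, 1, 3]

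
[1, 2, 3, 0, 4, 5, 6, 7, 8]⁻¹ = [3, 0, 1, 2, 4, 5, 6, 7, 8]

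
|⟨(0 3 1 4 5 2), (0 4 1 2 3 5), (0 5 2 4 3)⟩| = 720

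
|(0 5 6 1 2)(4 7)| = 10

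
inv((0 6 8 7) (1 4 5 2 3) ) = (0 7 8 6) (1 3 2 5 4) 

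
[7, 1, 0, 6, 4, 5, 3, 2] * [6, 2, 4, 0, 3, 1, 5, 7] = [7, 2, 6, 5, 3, 1, 0, 4]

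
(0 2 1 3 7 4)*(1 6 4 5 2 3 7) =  (0 3 1 7 5 2 6 4)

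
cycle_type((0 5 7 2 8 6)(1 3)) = 2.6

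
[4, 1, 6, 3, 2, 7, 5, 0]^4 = [5, 1, 0, 3, 7, 2, 4, 6]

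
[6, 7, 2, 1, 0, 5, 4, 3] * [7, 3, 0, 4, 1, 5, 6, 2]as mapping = [0→6, 1→2, 2→0, 3→3, 4→7, 5→5, 6→1, 7→4]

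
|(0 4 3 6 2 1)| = 6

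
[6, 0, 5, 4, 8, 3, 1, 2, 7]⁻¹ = [1, 6, 7, 5, 3, 2, 0, 8, 4]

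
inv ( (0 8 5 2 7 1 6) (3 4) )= (0 6 1 7 2 5 8) (3 4) 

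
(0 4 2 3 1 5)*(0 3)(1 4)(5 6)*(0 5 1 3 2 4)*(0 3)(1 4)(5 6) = (1 5 2 6 4)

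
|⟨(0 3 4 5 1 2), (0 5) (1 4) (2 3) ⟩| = 48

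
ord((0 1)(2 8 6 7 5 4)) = 6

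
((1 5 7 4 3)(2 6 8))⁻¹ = (1 3 4 7 5)(2 8 6)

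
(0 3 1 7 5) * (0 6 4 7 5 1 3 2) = (0 2)(1 5 6 4 7)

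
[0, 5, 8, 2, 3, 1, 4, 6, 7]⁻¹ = [0, 5, 3, 4, 6, 1, 7, 8, 2]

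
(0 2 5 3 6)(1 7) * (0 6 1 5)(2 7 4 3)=(0 7 5 2)(1 4 3)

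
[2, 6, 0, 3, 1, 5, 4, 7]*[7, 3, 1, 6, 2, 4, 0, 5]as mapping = [0→1, 1→0, 2→7, 3→6, 4→3, 5→4, 6→2, 7→5]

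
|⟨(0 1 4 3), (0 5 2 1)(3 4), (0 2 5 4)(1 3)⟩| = 720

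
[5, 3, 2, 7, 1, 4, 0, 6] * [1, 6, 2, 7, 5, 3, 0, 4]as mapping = [0→3, 1→7, 2→2, 3→4, 4→6, 5→5, 6→1, 7→0]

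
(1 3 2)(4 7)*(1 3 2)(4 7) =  (1 2 3)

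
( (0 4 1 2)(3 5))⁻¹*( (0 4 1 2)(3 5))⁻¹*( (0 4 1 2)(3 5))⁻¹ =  (0 4 1 2)(3 5)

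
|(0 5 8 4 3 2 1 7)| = 8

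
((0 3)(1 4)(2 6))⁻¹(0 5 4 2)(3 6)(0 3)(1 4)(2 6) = (0 2)(1 6 3 5)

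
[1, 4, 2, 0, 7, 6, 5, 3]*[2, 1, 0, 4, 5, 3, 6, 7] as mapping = [0→1, 1→5, 2→0, 3→2, 4→7, 5→6, 6→3, 7→4] 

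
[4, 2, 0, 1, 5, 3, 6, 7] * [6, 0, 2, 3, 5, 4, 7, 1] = [5, 2, 6, 0, 4, 3, 7, 1]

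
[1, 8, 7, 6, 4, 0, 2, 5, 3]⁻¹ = [5, 0, 6, 8, 4, 7, 3, 2, 1]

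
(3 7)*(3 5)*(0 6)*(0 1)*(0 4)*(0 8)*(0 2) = (0 6 1 4 8 2)(3 7 5)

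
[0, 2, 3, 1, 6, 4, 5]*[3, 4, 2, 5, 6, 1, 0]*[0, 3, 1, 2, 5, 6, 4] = [2, 1, 6, 5, 0, 4, 3]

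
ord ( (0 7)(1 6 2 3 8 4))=6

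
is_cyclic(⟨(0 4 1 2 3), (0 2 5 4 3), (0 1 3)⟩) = no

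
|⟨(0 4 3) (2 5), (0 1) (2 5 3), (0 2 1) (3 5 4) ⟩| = 720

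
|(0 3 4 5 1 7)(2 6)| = 6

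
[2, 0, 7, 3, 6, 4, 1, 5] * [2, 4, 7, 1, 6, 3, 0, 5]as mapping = [0→7, 1→2, 2→5, 3→1, 4→0, 5→6, 6→4, 7→3]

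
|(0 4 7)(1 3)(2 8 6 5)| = 12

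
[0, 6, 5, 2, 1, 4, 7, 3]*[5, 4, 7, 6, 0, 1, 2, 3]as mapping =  [0→5, 1→2, 2→1, 3→7, 4→4, 5→0, 6→3, 7→6]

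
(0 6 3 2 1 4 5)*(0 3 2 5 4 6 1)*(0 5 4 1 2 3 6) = (0 2 5 6 3 4 1)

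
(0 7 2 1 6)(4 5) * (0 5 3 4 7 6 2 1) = (0 6 5 7 1 2)(3 4)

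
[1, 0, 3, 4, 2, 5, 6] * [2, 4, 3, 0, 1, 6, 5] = [4, 2, 0, 1, 3, 6, 5]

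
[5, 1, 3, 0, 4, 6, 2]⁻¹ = [3, 1, 6, 2, 4, 0, 5]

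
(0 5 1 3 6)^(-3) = (0 1 6 5 3)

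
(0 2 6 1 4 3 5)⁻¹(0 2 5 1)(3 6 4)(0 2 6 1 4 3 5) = (0 4 2 6)(1 3 5)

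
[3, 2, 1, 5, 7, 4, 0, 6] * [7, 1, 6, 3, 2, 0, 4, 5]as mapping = [0→3, 1→6, 2→1, 3→0, 4→5, 5→2, 6→7, 7→4]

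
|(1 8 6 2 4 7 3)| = 7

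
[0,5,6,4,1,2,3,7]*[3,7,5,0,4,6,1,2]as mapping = [0→3,1→6,2→1,3→4,4→7,5→5,6→0,7→2]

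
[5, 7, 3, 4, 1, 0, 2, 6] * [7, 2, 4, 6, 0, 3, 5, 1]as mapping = [0→3, 1→1, 2→6, 3→0, 4→2, 5→7, 6→4, 7→5]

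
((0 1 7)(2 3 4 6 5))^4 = (0 1 7)(2 5 6 4 3)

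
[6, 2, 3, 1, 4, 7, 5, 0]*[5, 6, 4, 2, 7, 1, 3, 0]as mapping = [0→3, 1→4, 2→2, 3→6, 4→7, 5→0, 6→1, 7→5]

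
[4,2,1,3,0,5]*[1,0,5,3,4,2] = [4,5,0,3,1,2] 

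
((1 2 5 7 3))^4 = (1 3 7 5 2)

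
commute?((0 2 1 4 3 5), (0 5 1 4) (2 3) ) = no:(0 2 1 4 3 5) * (0 5 1 4) (2 3) = (0 3 1) (2 4), (0 5 1 4) (2 3) * (0 2 1 4 3 5) = (1 3) (2 5 4) 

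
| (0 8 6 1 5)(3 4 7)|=15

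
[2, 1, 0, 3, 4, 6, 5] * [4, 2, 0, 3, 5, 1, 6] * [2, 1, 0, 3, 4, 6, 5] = [2, 0, 4, 3, 6, 5, 1]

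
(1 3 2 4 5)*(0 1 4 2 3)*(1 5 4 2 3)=(0 5 2 3 1)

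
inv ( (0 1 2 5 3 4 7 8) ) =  (0 8 7 4 3 5 2 1) 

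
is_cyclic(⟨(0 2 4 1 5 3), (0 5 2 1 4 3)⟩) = no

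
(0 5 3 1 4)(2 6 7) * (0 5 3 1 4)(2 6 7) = (0 3 4 5 1)(2 7 6)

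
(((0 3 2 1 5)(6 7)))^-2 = (0 1 3 5 2)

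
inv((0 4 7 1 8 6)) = (0 6 8 1 7 4)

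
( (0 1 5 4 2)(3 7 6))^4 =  (0 2 4 5 1)(3 7 6)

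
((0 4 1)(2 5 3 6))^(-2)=(0 4 1)(2 3)(5 6)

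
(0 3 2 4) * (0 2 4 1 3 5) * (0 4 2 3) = (0 5 4 3 2 1)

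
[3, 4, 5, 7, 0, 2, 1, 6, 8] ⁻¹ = [4, 6, 5, 0, 1, 2, 7, 3, 8] 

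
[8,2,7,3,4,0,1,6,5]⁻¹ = [5,6,1,3,4,8,7,2,0]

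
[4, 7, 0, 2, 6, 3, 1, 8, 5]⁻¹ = [2, 6, 3, 5, 0, 8, 4, 1, 7]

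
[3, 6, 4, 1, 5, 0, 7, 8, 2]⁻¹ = [5, 3, 8, 0, 2, 4, 1, 6, 7]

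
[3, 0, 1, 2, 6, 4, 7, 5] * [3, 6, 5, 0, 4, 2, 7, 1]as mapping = [0→0, 1→3, 2→6, 3→5, 4→7, 5→4, 6→1, 7→2]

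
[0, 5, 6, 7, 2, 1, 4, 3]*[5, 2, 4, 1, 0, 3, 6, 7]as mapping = [0→5, 1→3, 2→6, 3→7, 4→4, 5→2, 6→0, 7→1]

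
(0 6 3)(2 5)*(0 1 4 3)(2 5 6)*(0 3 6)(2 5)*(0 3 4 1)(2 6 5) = (0 2 3)(4 5 6)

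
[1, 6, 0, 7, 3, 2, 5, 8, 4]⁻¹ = [2, 0, 5, 4, 8, 6, 1, 3, 7]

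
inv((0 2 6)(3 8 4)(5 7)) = (0 6 2)(3 4 8)(5 7)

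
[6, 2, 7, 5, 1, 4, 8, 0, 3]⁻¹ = [7, 4, 1, 8, 5, 3, 0, 2, 6]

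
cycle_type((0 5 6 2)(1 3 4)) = 3.4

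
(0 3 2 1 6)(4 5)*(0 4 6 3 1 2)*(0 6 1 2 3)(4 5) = (0 2 3 6 5 1)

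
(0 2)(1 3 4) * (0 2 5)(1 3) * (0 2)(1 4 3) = (0 5 2)(1 4)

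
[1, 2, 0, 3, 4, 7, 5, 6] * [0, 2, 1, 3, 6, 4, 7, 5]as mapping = [0→2, 1→1, 2→0, 3→3, 4→6, 5→5, 6→4, 7→7]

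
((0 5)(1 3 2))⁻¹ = (0 5)(1 2 3)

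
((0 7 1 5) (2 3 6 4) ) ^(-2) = (0 1) (2 6) (3 4) (5 7) 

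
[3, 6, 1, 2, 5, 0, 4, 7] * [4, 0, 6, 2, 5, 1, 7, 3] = [2, 7, 0, 6, 1, 4, 5, 3]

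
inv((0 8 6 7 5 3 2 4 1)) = (0 1 4 2 3 5 7 6 8)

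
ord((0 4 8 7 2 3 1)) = 7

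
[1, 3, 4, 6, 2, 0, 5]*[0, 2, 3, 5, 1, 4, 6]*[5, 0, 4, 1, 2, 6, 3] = [4, 6, 0, 3, 1, 5, 2]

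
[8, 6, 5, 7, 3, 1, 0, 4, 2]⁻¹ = [6, 5, 8, 4, 7, 2, 1, 3, 0]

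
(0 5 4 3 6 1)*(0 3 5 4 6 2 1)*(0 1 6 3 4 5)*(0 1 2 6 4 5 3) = (0 3 6 2 4 1 5)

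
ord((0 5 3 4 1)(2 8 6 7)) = 20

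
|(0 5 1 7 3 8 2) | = 7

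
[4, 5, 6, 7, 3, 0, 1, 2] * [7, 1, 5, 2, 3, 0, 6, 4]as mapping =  [0→3, 1→0, 2→6, 3→4, 4→2, 5→7, 6→1, 7→5]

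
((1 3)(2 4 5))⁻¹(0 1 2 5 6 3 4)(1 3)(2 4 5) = (0 3 4 2 6 1 5)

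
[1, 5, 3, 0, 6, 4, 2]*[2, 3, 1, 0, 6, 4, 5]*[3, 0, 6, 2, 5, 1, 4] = [2, 5, 3, 6, 1, 4, 0]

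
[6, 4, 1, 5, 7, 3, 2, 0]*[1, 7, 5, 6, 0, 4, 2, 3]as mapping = [0→2, 1→0, 2→7, 3→4, 4→3, 5→6, 6→5, 7→1]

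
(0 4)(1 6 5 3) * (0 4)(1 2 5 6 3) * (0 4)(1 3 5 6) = (0 4)(1 5 3 2 6)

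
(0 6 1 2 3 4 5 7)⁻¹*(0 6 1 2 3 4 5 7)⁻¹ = (0 5 3 1)(2 6 7 4)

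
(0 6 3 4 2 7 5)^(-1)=(0 5 7 2 4 3 6)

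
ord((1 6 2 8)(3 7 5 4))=4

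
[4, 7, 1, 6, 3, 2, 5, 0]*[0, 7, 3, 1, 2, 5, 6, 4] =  [2, 4, 7, 6, 1, 3, 5, 0]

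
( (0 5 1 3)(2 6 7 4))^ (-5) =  (0 3 1 5)(2 4 7 6)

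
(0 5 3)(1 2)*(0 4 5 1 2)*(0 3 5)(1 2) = (0 2 1 3 4)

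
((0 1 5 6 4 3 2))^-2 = (0 3 6 1 2 4 5)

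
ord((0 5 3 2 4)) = 5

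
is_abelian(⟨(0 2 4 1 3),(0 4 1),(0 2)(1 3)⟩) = no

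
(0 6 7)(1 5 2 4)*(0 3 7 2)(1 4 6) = (0 1 5)(2 6)(3 7)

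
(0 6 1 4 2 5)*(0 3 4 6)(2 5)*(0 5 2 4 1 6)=(0 5 3 1)(2 4)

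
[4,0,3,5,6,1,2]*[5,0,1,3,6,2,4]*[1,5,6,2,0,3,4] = [4,3,2,6,0,1,5] 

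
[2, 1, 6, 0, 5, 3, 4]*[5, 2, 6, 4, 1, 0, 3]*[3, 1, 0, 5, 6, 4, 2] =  [2, 0, 5, 4, 3, 6, 1]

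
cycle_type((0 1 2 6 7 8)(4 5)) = 2.6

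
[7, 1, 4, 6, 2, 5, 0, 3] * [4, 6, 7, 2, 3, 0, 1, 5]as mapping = [0→5, 1→6, 2→3, 3→1, 4→7, 5→0, 6→4, 7→2]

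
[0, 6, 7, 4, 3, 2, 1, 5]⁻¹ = [0, 6, 5, 4, 3, 7, 1, 2]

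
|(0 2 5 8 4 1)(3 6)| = 6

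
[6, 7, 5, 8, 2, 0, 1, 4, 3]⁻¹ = [5, 6, 4, 8, 7, 2, 0, 1, 3]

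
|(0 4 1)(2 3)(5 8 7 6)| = 12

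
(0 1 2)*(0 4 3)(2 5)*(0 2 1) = (1 5)(2 4 3)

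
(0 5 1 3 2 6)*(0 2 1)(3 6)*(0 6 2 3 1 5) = (1 2)(3 5 6)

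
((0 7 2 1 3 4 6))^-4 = (0 1 6 2 4 7 3)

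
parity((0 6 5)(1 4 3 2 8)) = even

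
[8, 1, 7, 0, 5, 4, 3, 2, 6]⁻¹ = [3, 1, 7, 6, 5, 4, 8, 2, 0]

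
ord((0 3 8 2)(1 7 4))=12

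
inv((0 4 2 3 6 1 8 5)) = (0 5 8 1 6 3 2 4)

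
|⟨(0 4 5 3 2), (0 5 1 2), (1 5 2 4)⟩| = 720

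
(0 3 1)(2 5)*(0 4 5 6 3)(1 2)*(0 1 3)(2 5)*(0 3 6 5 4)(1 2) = (0 2 5 6 3 4 1)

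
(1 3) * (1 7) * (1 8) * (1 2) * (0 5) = (0 5)(1 3 7 8 2)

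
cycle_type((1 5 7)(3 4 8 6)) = 3.4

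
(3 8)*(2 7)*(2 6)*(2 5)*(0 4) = (0 4)(2 7 6 5)(3 8)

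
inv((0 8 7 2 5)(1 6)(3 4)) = (0 5 2 7 8)(1 6)(3 4)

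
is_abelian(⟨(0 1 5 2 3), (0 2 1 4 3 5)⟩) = no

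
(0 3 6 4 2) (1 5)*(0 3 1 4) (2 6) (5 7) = (0 1 7 5 4 6) (2 3) 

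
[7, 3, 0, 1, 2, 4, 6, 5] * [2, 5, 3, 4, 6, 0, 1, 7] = [7, 4, 2, 5, 3, 6, 1, 0]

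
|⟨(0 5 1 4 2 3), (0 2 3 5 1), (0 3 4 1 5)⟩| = 720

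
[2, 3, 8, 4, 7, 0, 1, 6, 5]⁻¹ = [5, 6, 0, 1, 3, 8, 7, 4, 2]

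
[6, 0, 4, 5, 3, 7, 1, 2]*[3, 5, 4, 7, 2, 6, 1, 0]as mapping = [0→1, 1→3, 2→2, 3→6, 4→7, 5→0, 6→5, 7→4]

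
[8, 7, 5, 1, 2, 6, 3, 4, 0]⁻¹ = [8, 3, 4, 6, 7, 2, 5, 1, 0]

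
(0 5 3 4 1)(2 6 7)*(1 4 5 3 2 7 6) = (0 3 5 2 1)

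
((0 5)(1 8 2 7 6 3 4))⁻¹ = (0 5)(1 4 3 6 7 2 8)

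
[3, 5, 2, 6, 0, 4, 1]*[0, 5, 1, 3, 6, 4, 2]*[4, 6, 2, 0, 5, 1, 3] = [0, 5, 6, 2, 4, 3, 1]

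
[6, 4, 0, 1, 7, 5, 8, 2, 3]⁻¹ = [2, 3, 7, 8, 1, 5, 0, 4, 6]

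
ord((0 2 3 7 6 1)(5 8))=6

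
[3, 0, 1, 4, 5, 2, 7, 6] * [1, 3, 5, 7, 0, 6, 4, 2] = [7, 1, 3, 0, 6, 5, 2, 4]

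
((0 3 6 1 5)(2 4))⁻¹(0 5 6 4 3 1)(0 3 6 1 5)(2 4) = (0 1 2 6 5 3)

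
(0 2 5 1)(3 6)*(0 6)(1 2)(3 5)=(0 1 6 5 2 3)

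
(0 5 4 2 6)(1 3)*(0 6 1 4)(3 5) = (0 3 4 2 1 5)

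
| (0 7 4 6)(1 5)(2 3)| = 4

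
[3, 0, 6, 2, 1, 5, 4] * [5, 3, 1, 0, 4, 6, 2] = [0, 5, 2, 1, 3, 6, 4]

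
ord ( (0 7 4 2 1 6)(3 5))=6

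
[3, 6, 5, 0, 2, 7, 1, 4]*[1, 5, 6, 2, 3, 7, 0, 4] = [2, 0, 7, 1, 6, 4, 5, 3]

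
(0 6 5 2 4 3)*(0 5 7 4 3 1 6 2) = (0 2 3 5)(1 6 7 4)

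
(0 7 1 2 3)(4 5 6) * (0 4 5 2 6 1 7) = (1 6 5)(2 3 4)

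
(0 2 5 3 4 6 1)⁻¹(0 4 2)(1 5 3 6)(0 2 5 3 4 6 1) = (0 3 4 1)(2 6 5)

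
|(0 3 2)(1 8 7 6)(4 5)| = 12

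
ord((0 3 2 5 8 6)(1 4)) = 6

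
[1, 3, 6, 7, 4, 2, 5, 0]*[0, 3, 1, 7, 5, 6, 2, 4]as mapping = [0→3, 1→7, 2→2, 3→4, 4→5, 5→1, 6→6, 7→0]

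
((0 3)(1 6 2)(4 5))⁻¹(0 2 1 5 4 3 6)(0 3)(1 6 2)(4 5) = (0 2 3 1 6 4 5)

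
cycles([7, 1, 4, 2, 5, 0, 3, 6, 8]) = (0 7 6 3 2 4 5)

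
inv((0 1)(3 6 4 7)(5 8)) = (0 1)(3 7 4 6)(5 8)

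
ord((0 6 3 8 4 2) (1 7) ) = 6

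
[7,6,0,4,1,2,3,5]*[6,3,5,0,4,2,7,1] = [1,7,6,4,3,5,0,2]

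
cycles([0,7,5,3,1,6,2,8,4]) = (1 7 8 4)(2 5 6)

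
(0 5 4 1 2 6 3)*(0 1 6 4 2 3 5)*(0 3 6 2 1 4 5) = (0 3 4 2 5 1 6)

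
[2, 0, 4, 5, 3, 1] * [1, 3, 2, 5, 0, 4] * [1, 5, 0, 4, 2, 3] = [0, 5, 1, 2, 3, 4]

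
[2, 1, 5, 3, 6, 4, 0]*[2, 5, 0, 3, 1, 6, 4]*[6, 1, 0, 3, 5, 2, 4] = [6, 2, 4, 3, 5, 1, 0]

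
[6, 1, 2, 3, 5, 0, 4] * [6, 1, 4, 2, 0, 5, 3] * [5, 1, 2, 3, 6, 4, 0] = [3, 1, 6, 2, 4, 0, 5]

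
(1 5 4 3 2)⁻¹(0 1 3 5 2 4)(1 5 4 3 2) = (0 5 2 4 1 3)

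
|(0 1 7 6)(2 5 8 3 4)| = 20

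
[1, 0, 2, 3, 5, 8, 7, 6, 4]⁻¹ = [1, 0, 2, 3, 8, 4, 7, 6, 5]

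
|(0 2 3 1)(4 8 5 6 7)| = 20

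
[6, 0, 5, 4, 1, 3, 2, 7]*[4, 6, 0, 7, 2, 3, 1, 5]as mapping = [0→1, 1→4, 2→3, 3→2, 4→6, 5→7, 6→0, 7→5]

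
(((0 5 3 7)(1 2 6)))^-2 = (0 3)(1 2 6)(5 7)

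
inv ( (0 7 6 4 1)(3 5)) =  (0 1 4 6 7)(3 5)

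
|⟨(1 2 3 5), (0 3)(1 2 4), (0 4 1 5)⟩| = 720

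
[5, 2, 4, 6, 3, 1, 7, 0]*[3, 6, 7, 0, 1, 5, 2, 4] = [5, 7, 1, 2, 0, 6, 4, 3]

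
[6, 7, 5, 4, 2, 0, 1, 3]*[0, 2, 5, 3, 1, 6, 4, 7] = [4, 7, 6, 1, 5, 0, 2, 3]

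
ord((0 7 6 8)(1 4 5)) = 12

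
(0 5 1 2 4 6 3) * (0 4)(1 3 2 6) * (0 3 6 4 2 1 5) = (1 4 5 6)(2 3)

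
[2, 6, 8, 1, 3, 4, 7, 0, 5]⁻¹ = [7, 3, 0, 4, 5, 8, 1, 6, 2]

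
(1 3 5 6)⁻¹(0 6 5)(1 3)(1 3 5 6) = (0 1 6)(3 5)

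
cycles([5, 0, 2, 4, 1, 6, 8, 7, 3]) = (0 5 6 8 3 4 1) 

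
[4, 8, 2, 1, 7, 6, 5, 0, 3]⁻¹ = [7, 3, 2, 8, 0, 6, 5, 4, 1]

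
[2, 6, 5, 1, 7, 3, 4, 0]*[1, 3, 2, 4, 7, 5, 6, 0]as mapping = [0→2, 1→6, 2→5, 3→3, 4→0, 5→4, 6→7, 7→1]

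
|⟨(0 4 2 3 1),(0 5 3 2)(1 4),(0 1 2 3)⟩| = 720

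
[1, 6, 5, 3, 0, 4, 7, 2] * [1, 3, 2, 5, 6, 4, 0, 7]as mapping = [0→3, 1→0, 2→4, 3→5, 4→1, 5→6, 6→7, 7→2]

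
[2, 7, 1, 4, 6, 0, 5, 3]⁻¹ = [5, 2, 0, 7, 3, 6, 4, 1]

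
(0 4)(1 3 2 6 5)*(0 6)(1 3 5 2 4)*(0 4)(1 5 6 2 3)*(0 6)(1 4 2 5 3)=(0 3 6 1)(4 5)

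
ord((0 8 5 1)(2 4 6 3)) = 4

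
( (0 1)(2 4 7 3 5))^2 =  (2 7 5 4 3)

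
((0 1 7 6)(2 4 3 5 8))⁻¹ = (0 6 7 1)(2 8 5 3 4)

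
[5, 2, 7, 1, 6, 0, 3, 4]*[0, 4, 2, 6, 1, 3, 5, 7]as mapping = [0→3, 1→2, 2→7, 3→4, 4→5, 5→0, 6→6, 7→1]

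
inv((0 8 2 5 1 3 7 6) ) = (0 6 7 3 1 5 2 8) 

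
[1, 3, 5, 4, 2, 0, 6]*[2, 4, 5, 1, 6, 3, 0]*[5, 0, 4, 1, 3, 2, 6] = [3, 0, 1, 6, 2, 4, 5]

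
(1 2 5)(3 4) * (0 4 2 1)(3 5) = (0 4 5)(2 3)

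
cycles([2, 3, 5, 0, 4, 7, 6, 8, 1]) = (0 2 5 7 8 1 3)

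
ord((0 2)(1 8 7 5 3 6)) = 6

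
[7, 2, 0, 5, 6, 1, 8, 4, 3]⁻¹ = [2, 5, 1, 8, 7, 3, 4, 0, 6]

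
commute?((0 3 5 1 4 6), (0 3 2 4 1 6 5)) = no:(0 3 5 1 4 6)*(0 3 2 4 1 6 5) = (0 2 4 5 6 3), (0 3 2 4 1 6 5)*(0 3 5 1 4 6) = (0 5 3 2 6 1)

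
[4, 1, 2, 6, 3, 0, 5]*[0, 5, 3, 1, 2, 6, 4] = [2, 5, 3, 4, 1, 0, 6]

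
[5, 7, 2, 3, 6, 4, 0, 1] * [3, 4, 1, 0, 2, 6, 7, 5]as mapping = [0→6, 1→5, 2→1, 3→0, 4→7, 5→2, 6→3, 7→4]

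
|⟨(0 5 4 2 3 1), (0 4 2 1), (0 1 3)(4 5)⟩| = 720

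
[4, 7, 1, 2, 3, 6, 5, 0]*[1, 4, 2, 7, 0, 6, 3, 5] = [0, 5, 4, 2, 7, 3, 6, 1]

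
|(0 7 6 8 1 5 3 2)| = 8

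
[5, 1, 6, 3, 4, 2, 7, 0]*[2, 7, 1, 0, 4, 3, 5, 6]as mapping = [0→3, 1→7, 2→5, 3→0, 4→4, 5→1, 6→6, 7→2]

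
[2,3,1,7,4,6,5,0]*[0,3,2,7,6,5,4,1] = [2,7,3,1,6,4,5,0]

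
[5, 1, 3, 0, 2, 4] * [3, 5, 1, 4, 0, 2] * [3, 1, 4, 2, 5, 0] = [4, 0, 5, 2, 1, 3]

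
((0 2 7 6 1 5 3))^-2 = (0 5 6 2 3 1 7)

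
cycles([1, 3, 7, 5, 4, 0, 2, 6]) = (0 1 3 5)(2 7 6)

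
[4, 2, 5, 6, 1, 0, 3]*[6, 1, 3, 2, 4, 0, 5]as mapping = [0→4, 1→3, 2→0, 3→5, 4→1, 5→6, 6→2]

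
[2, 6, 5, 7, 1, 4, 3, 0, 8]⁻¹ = [7, 4, 0, 6, 5, 2, 1, 3, 8]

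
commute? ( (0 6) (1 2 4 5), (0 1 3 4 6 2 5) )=no: (0 6) (1 2 4 5) * (0 1 3 4 6 2 5)=(0 2 6 1 5 3 4), (0 1 3 4 6 2 5) * (0 6) (1 2 4 5)=(0 2 1 3 5 6 4) 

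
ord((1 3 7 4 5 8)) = 6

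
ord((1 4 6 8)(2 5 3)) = 12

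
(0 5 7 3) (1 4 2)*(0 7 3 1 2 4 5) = (1 5 3 7) 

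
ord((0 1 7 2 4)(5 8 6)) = 15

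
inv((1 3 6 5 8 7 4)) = (1 4 7 8 5 6 3)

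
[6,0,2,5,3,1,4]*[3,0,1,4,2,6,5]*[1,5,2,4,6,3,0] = [3,4,5,0,6,1,2]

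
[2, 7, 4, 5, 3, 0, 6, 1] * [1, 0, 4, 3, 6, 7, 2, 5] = [4, 5, 6, 7, 3, 1, 2, 0]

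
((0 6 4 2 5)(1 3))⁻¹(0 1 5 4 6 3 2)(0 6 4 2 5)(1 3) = (0 2 4 1 5 6 3)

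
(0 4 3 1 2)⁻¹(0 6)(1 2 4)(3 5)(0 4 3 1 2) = (0 3 2)(1 5)(4 6)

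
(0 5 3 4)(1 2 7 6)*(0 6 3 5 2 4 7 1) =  (0 2 1 4 6)(3 7)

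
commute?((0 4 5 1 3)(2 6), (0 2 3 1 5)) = no:(0 4 5 1 3)(2 6) * (0 2 3 1 5) = (0 4)(2 6 3), (0 2 3 1 5) * (0 4 5 1 3)(2 6) = (0 6 2)(4 5)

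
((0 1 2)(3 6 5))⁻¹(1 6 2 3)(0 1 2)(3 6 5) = (0 6 2 5)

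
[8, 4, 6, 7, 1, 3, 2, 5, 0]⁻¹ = [8, 4, 6, 5, 1, 7, 2, 3, 0]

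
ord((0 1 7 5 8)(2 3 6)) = 15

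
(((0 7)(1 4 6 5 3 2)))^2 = (1 6 3)(2 4 5)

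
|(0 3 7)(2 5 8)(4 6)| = 6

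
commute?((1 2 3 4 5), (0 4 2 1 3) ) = no:(1 2 3 4 5) * (0 4 2 1 3) = (0 4 5 3 2), (0 4 2 1 3) * (1 2 3 4 5) = (0 5 1 4 3) 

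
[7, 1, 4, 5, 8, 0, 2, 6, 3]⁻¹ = [5, 1, 6, 8, 2, 3, 7, 0, 4]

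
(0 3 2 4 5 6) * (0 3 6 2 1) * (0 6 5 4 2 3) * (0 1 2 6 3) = (0 5)(1 3 2 6)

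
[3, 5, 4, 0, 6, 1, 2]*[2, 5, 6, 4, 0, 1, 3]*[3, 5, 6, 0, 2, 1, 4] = [2, 5, 3, 6, 0, 1, 4]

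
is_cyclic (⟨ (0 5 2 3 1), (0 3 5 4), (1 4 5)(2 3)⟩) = no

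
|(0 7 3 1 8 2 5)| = 7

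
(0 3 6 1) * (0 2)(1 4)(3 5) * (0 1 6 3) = (0 5)(1 2)(4 6)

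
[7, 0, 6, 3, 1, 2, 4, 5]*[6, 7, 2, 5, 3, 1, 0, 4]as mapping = [0→4, 1→6, 2→0, 3→5, 4→7, 5→2, 6→3, 7→1]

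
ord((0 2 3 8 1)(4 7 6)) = 15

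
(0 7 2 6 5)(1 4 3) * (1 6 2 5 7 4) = (0 4 3 6 7 5)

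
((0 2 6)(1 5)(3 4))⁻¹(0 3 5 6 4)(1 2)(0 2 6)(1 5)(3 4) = (0 3 2 4 1)(5 6)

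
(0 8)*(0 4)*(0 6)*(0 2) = (0 8 4 6 2)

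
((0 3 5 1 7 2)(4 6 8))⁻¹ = (0 2 7 1 5 3)(4 8 6)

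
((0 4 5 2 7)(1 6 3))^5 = (1 3 6)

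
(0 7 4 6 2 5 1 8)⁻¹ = (0 8 1 5 2 6 4 7)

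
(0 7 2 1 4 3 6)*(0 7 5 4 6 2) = (0 5 4 3 2 1 6 7) 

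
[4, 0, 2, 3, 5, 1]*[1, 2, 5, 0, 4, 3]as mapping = [0→4, 1→1, 2→5, 3→0, 4→3, 5→2]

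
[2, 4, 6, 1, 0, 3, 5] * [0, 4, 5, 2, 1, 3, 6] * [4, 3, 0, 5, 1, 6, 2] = [6, 3, 2, 1, 4, 0, 5]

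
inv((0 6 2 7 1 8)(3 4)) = (0 8 1 7 2 6)(3 4)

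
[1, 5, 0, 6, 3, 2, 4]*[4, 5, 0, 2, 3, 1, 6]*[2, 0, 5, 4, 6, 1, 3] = [1, 0, 6, 3, 5, 2, 4]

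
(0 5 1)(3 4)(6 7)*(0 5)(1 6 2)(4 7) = (1 5 6 4 3 7 2)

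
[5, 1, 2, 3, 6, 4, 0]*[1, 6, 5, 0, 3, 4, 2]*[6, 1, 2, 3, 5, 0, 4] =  [5, 4, 0, 6, 2, 3, 1]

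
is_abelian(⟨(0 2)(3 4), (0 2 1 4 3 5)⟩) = no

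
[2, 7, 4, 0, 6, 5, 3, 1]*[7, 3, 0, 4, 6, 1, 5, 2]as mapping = [0→0, 1→2, 2→6, 3→7, 4→5, 5→1, 6→4, 7→3]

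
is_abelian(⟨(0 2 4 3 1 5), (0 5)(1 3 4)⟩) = no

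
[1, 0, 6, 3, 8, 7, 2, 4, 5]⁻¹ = [1, 0, 6, 3, 7, 8, 2, 5, 4]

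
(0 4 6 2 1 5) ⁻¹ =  (0 5 1 2 6 4) 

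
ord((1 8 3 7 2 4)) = 6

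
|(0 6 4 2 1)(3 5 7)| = 15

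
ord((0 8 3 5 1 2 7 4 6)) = 9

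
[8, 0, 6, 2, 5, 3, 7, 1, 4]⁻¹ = [1, 7, 3, 5, 8, 4, 2, 6, 0]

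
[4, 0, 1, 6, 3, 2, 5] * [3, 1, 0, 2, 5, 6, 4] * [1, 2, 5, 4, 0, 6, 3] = [6, 4, 2, 0, 5, 1, 3]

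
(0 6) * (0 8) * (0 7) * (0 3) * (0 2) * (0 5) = (0 6 8 7 3 2 5)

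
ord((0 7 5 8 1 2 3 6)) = 8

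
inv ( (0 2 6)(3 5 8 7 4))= (0 6 2)(3 4 7 8 5)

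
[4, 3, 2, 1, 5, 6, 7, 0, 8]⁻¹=[7, 3, 2, 1, 0, 4, 5, 6, 8]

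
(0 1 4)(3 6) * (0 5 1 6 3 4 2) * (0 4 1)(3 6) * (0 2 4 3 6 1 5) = (0 6 5 2 3 1 4)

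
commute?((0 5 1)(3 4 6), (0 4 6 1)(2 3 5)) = no:(0 5 1)(3 4 6) * (0 4 6 1)(2 3 5) = (0 2 3 6 5)(1 4), (0 4 6 1)(2 3 5) * (0 5 1)(3 4 6) = (0 6)(1 5 2 4 3)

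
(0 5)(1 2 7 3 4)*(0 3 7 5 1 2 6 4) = (0 1 6 4 2 5 3)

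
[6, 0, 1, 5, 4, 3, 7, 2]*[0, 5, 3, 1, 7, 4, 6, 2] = [6, 0, 5, 4, 7, 1, 2, 3]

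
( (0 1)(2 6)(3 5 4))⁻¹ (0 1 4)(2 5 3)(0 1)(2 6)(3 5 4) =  (0 3 1)(4 5 6)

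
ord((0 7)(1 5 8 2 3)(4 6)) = 10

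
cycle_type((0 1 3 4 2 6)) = 6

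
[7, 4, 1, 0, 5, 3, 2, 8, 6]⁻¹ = [3, 2, 6, 5, 1, 4, 8, 0, 7]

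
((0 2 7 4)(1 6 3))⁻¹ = (0 4 7 2)(1 3 6)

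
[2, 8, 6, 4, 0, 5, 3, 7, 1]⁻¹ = [4, 8, 0, 6, 3, 5, 2, 7, 1]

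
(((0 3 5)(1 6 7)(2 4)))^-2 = (0 3 5)(1 6 7)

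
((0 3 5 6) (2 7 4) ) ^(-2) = (0 5) (2 7 4) (3 6) 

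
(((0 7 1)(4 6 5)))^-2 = (0 7 1)(4 6 5)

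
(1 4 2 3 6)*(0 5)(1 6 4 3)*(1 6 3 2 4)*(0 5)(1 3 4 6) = (1 2)(4 6)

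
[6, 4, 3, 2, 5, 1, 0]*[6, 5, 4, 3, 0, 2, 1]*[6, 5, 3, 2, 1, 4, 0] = [5, 6, 2, 1, 3, 4, 0] 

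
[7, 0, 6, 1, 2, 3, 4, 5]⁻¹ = [1, 3, 4, 5, 6, 7, 2, 0]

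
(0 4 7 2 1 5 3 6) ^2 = (0 7 1 3) (2 5 6 4) 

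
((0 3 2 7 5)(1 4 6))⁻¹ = (0 5 7 2 3)(1 6 4)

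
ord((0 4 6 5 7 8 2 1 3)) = 9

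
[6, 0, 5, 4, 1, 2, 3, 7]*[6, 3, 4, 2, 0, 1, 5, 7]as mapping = [0→5, 1→6, 2→1, 3→0, 4→3, 5→4, 6→2, 7→7]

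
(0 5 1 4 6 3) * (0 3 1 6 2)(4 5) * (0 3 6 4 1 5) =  (0 1)(2 3 6 5 4)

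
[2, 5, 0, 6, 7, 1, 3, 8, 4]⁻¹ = [2, 5, 0, 6, 8, 1, 3, 4, 7]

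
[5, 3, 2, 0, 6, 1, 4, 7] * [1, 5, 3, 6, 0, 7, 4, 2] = [7, 6, 3, 1, 4, 5, 0, 2]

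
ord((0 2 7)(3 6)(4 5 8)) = 6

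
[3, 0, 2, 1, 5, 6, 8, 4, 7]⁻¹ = [1, 3, 2, 0, 7, 4, 5, 8, 6]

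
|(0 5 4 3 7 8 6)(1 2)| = 14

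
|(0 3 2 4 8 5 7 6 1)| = 9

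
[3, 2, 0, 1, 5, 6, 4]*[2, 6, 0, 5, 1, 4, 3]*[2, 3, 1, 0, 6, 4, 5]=[4, 2, 1, 5, 6, 0, 3]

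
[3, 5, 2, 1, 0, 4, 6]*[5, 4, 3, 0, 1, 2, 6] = [0, 2, 3, 4, 5, 1, 6]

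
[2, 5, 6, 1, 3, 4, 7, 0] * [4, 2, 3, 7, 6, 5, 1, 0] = [3, 5, 1, 2, 7, 6, 0, 4]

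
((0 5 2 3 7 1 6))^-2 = (0 1 3 5 6 7 2)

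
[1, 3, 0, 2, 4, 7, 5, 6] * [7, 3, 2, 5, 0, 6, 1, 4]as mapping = [0→3, 1→5, 2→7, 3→2, 4→0, 5→4, 6→6, 7→1]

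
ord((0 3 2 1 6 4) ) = 6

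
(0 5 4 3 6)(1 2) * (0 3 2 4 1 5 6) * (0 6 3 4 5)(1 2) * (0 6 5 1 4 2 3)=(2 6)(3 5)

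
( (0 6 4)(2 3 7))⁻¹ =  (0 4 6)(2 7 3)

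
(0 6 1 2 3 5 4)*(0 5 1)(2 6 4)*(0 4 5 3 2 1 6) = (0 5 1)(3 6 4)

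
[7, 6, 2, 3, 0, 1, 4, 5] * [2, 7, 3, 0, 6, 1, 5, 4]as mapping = [0→4, 1→5, 2→3, 3→0, 4→2, 5→7, 6→6, 7→1]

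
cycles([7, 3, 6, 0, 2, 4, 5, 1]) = (0 7 1 3)(2 6 5 4)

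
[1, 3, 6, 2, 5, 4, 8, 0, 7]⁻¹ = [7, 0, 3, 1, 5, 4, 2, 8, 6]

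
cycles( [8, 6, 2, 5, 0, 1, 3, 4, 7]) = (0 8 7 4)(1 6 3 5)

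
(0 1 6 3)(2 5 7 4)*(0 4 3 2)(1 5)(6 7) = (0 5 6 2 1 7 3 4)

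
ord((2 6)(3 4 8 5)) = 4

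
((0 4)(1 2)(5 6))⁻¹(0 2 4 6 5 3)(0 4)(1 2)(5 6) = (0 5 6 3 4 1)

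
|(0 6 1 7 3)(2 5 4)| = 15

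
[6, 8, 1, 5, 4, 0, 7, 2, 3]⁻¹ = [5, 2, 7, 8, 4, 3, 0, 6, 1]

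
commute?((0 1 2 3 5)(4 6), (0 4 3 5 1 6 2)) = no:(0 1 2 3 5)(4 6)*(0 4 3 5 1 6 2) = (0 6 3 1)(2 5 4), (0 4 3 5 1 6 2)*(0 1 2 3 5)(4 6) = (0 6 3)(1 4 5 2)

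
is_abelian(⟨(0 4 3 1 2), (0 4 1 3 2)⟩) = no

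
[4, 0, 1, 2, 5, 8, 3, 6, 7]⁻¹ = [1, 2, 3, 6, 0, 4, 7, 8, 5]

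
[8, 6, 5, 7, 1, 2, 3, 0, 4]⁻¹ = [7, 4, 5, 6, 8, 2, 1, 3, 0]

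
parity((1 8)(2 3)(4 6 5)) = even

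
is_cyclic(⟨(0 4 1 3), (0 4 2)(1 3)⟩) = no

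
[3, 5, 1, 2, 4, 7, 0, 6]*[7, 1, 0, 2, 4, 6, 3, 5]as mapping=[0→2, 1→6, 2→1, 3→0, 4→4, 5→5, 6→7, 7→3]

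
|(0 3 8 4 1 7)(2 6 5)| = 6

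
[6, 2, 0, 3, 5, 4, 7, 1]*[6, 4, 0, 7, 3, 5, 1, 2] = [1, 0, 6, 7, 5, 3, 2, 4]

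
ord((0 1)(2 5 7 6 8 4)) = 6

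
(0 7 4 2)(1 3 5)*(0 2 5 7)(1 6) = (1 3 7 4 5 6)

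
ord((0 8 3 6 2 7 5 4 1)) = 9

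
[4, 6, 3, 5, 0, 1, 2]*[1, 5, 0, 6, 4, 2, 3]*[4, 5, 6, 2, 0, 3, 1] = [0, 2, 1, 6, 5, 3, 4]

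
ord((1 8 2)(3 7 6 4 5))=15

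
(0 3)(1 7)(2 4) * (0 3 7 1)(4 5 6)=(0 7)(2 5 6 4)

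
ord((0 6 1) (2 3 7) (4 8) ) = 6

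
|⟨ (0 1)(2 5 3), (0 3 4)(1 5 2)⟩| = 720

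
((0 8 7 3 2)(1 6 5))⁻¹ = (0 2 3 7 8)(1 5 6)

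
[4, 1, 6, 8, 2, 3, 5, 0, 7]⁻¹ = [7, 1, 4, 5, 0, 6, 2, 8, 3]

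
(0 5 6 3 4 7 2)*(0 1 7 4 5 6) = (0 6 3 5)(1 7 2)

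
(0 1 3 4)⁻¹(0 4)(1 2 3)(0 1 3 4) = (0 1)(2 4 3)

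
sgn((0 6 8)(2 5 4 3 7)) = 1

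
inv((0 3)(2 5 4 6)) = (0 3)(2 6 4 5)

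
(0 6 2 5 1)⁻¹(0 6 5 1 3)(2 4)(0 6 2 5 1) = (0 3 6 2 1)(4 5)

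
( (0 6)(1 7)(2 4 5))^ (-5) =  (0 6)(1 7)(2 4 5)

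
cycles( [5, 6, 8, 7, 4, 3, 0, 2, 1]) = (0 5 3 7 2 8 1 6)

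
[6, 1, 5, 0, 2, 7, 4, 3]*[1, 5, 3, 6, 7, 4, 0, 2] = [0, 5, 4, 1, 3, 2, 7, 6]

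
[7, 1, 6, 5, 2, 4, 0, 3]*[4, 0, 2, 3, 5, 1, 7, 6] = [6, 0, 7, 1, 2, 5, 4, 3]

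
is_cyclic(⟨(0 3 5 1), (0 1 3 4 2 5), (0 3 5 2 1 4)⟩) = no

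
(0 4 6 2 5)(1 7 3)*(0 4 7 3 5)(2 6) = (0 7 5 4 2)(1 3)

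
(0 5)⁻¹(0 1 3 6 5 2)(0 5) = (0 2 5 1 3 6)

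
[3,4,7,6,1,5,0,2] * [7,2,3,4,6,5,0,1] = [4,6,1,0,2,5,7,3]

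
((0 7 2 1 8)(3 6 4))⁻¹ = (0 8 1 2 7)(3 4 6)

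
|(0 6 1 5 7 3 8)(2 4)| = 14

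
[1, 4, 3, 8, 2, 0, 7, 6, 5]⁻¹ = [5, 0, 4, 2, 1, 8, 7, 6, 3]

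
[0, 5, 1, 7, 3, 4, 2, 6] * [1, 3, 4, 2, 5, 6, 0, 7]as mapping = [0→1, 1→6, 2→3, 3→7, 4→2, 5→5, 6→4, 7→0]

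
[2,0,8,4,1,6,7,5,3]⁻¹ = [1,4,0,8,3,7,5,6,2]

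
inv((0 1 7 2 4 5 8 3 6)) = (0 6 3 8 5 4 2 7 1)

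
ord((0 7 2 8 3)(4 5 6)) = 15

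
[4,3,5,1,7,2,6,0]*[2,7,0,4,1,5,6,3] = [1,4,5,7,3,0,6,2]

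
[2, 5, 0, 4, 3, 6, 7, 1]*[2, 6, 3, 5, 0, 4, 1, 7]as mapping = [0→3, 1→4, 2→2, 3→0, 4→5, 5→1, 6→7, 7→6]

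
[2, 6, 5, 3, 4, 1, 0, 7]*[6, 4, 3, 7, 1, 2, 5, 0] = [3, 5, 2, 7, 1, 4, 6, 0]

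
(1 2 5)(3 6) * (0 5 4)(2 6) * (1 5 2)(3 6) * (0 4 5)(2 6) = (0 6 2 5)(1 3)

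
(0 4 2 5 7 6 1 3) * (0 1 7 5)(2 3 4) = (0 2)(1 4 3)(6 7)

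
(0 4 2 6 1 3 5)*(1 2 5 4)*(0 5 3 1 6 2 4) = (0 6 4 3)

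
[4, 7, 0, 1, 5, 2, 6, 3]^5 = [4, 3, 0, 7, 5, 2, 6, 1]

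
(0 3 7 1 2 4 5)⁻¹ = (0 5 4 2 1 7 3)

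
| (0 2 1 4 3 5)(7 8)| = 6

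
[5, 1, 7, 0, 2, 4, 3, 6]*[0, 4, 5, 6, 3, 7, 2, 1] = [7, 4, 1, 0, 5, 3, 6, 2]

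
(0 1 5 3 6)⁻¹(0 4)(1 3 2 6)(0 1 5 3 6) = (0 5 6 2)(1 4)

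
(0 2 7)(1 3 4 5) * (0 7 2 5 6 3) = (0 5 1)(3 4 6)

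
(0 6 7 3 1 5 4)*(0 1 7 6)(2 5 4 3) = (1 4)(2 5 3 7)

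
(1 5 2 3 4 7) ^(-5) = (1 5 2 3 4 7) 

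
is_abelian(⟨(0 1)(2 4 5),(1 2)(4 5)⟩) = no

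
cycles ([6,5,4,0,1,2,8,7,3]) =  (0 6 8 3) (1 5 2 4) 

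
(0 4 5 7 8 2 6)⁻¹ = (0 6 2 8 7 5 4)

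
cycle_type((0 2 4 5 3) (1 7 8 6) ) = 4.5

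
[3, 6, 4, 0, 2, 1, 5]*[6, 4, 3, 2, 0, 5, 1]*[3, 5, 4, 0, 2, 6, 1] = [4, 5, 3, 1, 0, 2, 6]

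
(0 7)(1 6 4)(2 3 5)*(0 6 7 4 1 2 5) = (0 4 2 3)(1 7 6)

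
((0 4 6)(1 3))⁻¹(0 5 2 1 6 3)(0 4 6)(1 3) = (0 1 4 5 2 3)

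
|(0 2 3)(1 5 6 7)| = 12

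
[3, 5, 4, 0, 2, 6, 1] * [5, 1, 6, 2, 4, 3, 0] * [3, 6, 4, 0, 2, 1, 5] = [4, 0, 2, 1, 5, 3, 6]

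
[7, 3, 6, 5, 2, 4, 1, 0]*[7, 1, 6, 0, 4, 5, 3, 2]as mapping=[0→2, 1→0, 2→3, 3→5, 4→6, 5→4, 6→1, 7→7]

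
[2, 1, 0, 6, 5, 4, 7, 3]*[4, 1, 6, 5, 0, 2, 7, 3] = [6, 1, 4, 7, 2, 0, 3, 5]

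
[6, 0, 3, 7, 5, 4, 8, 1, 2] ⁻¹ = [1, 7, 8, 2, 5, 4, 0, 3, 6] 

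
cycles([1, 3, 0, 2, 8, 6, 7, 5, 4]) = (0 1 3 2)(4 8)(5 6 7)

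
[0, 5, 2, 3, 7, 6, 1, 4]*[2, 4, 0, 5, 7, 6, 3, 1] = [2, 6, 0, 5, 1, 3, 4, 7]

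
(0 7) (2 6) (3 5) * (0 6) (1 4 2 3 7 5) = (0 5 7 6 3 1 4 2) 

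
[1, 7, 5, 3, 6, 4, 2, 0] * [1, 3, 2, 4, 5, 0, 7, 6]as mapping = [0→3, 1→6, 2→0, 3→4, 4→7, 5→5, 6→2, 7→1]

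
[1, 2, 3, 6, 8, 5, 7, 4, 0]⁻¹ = [8, 0, 1, 2, 7, 5, 3, 6, 4]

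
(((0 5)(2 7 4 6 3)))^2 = (2 4 3 7 6)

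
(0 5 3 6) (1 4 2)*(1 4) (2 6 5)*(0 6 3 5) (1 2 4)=(0 4 3) (1 2) 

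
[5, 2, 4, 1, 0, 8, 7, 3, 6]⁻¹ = [4, 3, 1, 7, 2, 0, 8, 6, 5]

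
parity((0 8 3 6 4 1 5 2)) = odd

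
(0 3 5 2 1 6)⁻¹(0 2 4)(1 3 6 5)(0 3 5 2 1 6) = (0 2 6 5)(1 4 3)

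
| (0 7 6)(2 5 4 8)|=12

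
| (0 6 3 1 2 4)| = 6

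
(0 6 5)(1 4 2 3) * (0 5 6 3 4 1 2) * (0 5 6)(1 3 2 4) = (0 2 1 3 4 5 6)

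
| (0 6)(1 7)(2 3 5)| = 6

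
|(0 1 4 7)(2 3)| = 4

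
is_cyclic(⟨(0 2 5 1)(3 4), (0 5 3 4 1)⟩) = no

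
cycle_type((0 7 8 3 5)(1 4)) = 2.5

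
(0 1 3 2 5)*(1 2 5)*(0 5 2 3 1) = (0 3 2)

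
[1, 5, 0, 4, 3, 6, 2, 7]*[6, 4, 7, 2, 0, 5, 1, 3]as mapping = [0→4, 1→5, 2→6, 3→0, 4→2, 5→1, 6→7, 7→3]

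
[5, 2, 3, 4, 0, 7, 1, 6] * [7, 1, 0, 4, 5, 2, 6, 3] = [2, 0, 4, 5, 7, 3, 1, 6]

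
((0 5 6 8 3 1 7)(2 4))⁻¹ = (0 7 1 3 8 6 5)(2 4)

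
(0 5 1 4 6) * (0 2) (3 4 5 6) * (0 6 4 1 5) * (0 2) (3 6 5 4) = (0 3 1 2 5 4 6) 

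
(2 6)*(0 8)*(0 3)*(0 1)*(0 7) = (0 8 3 1 7)(2 6)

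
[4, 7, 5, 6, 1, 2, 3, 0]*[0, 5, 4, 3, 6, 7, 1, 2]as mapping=[0→6, 1→2, 2→7, 3→1, 4→5, 5→4, 6→3, 7→0]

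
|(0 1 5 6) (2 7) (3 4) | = 4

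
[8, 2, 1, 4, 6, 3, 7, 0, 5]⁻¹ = [7, 2, 1, 5, 3, 8, 4, 6, 0]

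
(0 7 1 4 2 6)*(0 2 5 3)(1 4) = (0 7 4 5 3)(2 6)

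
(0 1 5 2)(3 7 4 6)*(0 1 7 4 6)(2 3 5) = (0 7 6 5 3 4)(1 2)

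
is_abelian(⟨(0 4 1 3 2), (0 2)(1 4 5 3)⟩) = no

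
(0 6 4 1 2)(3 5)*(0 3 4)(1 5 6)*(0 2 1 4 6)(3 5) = (0 4 3)(2 5 6)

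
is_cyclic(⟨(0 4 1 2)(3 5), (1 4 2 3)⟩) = no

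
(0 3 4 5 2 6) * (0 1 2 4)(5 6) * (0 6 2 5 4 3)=(1 5 3 6)(2 4)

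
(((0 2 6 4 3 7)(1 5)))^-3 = (0 4)(1 5)(2 3)(6 7)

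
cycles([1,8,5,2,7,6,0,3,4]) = (0 1 8 4 7 3 2 5 6)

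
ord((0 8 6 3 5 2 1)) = 7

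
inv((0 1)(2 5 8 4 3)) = (0 1)(2 3 4 8 5)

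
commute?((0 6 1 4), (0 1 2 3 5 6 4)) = no:(0 6 1 4)*(0 1 2 3 5 6 4) = (0 4 1)(2 3 5 6), (0 1 2 3 5 6 4)*(0 6 1 4) = (0 4 6)(1 2 3 5)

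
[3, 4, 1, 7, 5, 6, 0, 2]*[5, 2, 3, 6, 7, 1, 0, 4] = [6, 7, 2, 4, 1, 0, 5, 3]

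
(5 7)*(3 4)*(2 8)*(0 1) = (0 1)(2 8)(3 4)(5 7)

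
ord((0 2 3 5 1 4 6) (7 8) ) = 14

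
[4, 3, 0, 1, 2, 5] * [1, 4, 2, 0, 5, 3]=[5, 0, 1, 4, 2, 3]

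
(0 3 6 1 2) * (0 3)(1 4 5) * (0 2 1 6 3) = (0 2)(4 5 6)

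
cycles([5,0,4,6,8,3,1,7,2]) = (0 5 3 6 1)(2 4 8)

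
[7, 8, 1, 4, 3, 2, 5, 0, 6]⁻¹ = [7, 2, 5, 4, 3, 6, 8, 0, 1]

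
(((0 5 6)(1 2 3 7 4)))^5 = (0 6 5)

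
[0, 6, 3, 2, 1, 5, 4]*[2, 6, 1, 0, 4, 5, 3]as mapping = [0→2, 1→3, 2→0, 3→1, 4→6, 5→5, 6→4]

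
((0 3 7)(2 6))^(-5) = (0 3 7)(2 6)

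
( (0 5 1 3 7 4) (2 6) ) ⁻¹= (0 4 7 3 1 5) (2 6) 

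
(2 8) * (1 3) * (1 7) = (1 3 7)(2 8)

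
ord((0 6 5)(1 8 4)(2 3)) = 6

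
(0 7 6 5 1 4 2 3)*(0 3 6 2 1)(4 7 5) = (0 5)(1 7 2 6 4)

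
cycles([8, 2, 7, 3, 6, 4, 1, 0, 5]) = (0 8 5 4 6 1 2 7)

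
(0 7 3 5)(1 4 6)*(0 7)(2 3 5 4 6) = (1 6)(2 3 4)(5 7)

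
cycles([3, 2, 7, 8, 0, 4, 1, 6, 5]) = (0 3 8 5 4)(1 2 7 6)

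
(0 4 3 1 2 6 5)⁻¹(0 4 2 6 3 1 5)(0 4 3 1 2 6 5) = (0 4 3 6 5 1 2)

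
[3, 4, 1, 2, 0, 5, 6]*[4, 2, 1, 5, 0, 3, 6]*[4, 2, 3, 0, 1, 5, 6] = [5, 4, 3, 2, 1, 0, 6]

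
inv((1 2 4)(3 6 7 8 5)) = (1 4 2)(3 5 8 7 6)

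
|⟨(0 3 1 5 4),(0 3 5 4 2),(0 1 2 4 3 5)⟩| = 720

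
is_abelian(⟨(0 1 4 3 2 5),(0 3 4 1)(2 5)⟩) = no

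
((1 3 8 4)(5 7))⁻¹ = (1 4 8 3)(5 7)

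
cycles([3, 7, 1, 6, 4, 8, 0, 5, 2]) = (0 3 6)(1 7 5 8 2)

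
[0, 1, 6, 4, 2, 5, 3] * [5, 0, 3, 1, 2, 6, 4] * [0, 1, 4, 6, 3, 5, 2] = [5, 0, 3, 4, 6, 2, 1]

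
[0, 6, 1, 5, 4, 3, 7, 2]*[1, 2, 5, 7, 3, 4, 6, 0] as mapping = [0→1, 1→6, 2→2, 3→4, 4→3, 5→7, 6→0, 7→5] 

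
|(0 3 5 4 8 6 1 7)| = 8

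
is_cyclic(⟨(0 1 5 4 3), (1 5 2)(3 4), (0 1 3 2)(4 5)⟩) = no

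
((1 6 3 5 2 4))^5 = (1 4 2 5 3 6)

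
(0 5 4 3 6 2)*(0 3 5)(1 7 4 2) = (1 7 4 5 2 3 6)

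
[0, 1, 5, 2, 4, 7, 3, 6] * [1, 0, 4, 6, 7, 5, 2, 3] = [1, 0, 5, 4, 7, 3, 6, 2]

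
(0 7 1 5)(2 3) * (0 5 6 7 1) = (0 1 6 7)(2 3)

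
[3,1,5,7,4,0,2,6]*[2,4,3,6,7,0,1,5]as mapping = [0→6,1→4,2→0,3→5,4→7,5→2,6→3,7→1]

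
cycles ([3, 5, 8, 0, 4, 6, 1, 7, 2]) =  (0 3)(1 5 6)(2 8)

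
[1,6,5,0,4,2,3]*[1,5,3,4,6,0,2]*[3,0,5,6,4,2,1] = [2,5,3,0,1,6,4]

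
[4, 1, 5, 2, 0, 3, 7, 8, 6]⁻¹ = [4, 1, 3, 5, 0, 2, 8, 6, 7]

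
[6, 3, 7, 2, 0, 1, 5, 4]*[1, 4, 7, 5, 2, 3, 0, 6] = [0, 5, 6, 7, 1, 4, 3, 2]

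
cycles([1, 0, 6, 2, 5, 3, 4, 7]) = (0 1)(2 6 4 5 3)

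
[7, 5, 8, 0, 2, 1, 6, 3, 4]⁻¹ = [3, 5, 4, 7, 8, 1, 6, 0, 2]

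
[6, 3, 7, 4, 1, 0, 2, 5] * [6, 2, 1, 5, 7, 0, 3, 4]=[3, 5, 4, 7, 2, 6, 1, 0] 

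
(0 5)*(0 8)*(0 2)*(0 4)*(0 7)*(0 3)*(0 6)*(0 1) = (0 5 8 2 4 7 3 6 1)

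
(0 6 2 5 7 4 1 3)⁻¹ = (0 3 1 4 7 5 2 6)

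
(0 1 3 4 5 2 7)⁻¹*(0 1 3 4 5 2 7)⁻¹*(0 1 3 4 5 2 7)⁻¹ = (0 5 1 2 3 7 4)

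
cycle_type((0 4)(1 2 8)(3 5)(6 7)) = 2^3.3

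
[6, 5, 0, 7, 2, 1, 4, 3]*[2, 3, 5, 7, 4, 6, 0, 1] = [0, 6, 2, 1, 5, 3, 4, 7]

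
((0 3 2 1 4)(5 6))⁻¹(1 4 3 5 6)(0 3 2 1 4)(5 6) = (0 2 6 5 4)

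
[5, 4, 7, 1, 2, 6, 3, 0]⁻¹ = [7, 3, 4, 6, 1, 0, 5, 2]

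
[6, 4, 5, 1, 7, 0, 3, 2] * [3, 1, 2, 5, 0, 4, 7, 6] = [7, 0, 4, 1, 6, 3, 5, 2]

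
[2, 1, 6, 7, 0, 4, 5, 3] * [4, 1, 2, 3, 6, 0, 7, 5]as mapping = [0→2, 1→1, 2→7, 3→5, 4→4, 5→6, 6→0, 7→3]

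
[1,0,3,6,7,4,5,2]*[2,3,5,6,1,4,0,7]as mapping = [0→3,1→2,2→6,3→0,4→7,5→1,6→4,7→5]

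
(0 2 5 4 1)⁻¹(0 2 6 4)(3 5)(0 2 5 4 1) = (1 2 5 6)(3 4)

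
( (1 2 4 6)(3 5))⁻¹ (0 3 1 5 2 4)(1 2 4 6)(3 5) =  (0 5 2 3 4 6)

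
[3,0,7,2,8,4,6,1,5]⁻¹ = [1,7,3,0,5,8,6,2,4]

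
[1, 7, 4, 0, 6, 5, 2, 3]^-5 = [3, 0, 4, 7, 6, 5, 2, 1]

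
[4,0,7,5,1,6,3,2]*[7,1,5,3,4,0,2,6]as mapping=[0→4,1→7,2→6,3→0,4→1,5→2,6→3,7→5]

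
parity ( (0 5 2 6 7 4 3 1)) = odd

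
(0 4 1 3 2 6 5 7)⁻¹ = (0 7 5 6 2 3 1 4)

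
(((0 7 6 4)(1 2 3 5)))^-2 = (0 6)(1 3)(2 5)(4 7)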